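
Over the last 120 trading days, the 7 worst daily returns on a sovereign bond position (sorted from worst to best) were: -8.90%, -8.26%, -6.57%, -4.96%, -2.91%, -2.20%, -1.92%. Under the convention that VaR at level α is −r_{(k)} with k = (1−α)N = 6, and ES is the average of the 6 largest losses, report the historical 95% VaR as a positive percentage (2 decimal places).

2.20%

k = 6; the 6th lowest return is -2.20%, so VaR = 2.20%.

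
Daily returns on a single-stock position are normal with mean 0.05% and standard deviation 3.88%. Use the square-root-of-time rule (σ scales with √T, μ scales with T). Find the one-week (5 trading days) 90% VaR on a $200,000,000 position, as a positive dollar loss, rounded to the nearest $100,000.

$21,700,000

At 90%, z = 1.282.
σ_{5d} = 3.88% × √5 = 8.676%; μ_{5d} = 5 × 0.05% = 0.250%.
VaR = −(0.250%) + 1.282 × 8.676% = 10.873%.
On $200,000,000: 0.10873 × $200,000,000 = $21,746,000.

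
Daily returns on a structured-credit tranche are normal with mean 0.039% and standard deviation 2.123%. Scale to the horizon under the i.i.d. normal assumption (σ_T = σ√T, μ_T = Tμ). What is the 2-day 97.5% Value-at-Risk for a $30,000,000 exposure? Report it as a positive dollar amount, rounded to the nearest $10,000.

At 97.5%, z = 1.960.
σ_{2d} = 2.123% × √2 = 3.002%; μ_{2d} = 2 × 0.039% = 0.078%.
VaR = −(0.078%) + 1.960 × 3.002% = 5.806%.
On $30,000,000: 0.05806 × $30,000,000 = $1,741,800.

$1,740,000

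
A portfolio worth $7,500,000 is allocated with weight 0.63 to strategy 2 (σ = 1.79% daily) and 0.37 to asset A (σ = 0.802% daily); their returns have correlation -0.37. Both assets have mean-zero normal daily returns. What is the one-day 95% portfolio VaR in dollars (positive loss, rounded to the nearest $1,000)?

σ_p² = 0.63²·1.79² + 0.37²·0.802² + 2·-0.37·0.63·0.37·1.79·0.802 = 1.1121 (%²).
σ_p = √1.1121 = 1.055%.
At 95%, z = 1.645.
VaR = 1.645 × 1.055% = 1.735%; on $7,500,000 that is $130,125.

$130,000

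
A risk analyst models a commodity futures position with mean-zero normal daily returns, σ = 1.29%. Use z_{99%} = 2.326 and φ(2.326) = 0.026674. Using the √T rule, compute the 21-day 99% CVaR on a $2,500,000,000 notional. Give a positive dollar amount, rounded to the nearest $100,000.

$394,200,000

σ_{21d} = 1.29% × √21 = 5.912%.
ES multiplier = φ(z)/(1−α) = 0.026674/0.01 = 2.667.
ES = 5.912% × 2.667 = 15.767%; on $2,500,000,000: $394,175,000.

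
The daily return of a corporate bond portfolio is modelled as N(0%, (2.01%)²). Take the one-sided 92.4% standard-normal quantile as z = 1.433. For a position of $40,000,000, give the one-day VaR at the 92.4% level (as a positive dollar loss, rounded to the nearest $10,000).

$1,150,000

VaR = z·σ = 1.433 × 2.01% = 2.880%.
On $40,000,000: 0.02880 × $40,000,000 = $1,152,000.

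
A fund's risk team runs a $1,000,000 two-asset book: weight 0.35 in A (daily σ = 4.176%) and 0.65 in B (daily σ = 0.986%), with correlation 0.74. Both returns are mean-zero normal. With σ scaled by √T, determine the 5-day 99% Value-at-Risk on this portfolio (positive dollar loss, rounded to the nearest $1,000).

σ_p = √(0.35²·4.176² + 0.65²·0.986² + 2·0.74·0.35·0.65·4.176·0.986) = 1.983%.
σ_{5d} = 1.983% × √5 = 4.434%.
z(99%) = 2.326.
VaR = 2.326 × 4.434% = 10.313%; on $1,000,000 that is $103,130.

$103,000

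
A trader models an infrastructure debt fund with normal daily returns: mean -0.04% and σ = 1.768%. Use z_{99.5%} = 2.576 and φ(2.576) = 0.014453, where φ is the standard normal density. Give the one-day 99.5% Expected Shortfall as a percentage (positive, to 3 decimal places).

Tail multiplier: φ(z)/(1−α) = 0.014453 / 0.005 = 2.891.
ES = −(-0.04%) + 1.768% × 2.891 = 5.151%.

5.151%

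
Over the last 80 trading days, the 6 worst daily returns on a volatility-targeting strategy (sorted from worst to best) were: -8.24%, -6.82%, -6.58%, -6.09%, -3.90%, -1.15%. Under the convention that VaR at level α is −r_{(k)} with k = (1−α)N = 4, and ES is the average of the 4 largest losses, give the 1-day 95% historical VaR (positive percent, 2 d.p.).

6.09%

k = 4; the 4th lowest return is -6.09%, so VaR = 6.09%.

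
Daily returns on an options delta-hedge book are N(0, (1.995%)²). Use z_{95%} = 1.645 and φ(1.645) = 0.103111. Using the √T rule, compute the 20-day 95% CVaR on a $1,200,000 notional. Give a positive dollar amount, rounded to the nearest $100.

$220,800

σ_{20d} = 1.995% × √20 = 8.922%.
ES multiplier = φ(z)/(1−α) = 0.103111/0.05 = 2.062.
ES = 8.922% × 2.062 = 18.397%; on $1,200,000: $220,764.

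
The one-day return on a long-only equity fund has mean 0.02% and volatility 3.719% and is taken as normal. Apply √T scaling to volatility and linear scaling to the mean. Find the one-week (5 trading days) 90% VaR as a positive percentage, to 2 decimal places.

At 90%, z = 1.282.
σ_{5d} = 3.719% × √5 = 8.316%; μ_{5d} = 5 × 0.02% = 0.100%.
VaR = −(0.100%) + 1.282 × 8.316% = 10.561%.

10.56%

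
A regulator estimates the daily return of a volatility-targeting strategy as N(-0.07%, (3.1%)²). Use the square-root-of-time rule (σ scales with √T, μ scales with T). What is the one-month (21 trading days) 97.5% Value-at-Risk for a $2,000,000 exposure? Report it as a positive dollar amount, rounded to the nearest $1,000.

At 97.5%, z = 1.960.
σ_{21d} = 3.1% × √21 = 14.206%; μ_{21d} = 21 × -0.07% = -1.470%.
VaR = −(-1.470%) + 1.960 × 14.206% = 29.314%.
On $2,000,000: 0.29314 × $2,000,000 = $586,280.

$586,000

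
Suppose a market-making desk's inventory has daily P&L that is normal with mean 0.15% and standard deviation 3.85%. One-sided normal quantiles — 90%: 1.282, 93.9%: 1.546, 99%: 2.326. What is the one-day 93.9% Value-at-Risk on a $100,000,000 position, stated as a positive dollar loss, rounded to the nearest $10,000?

$5,800,000

VaR = −μ + z·σ = −(0.15%) + 1.546 × 3.85% = 5.802%.
On $100,000,000: 0.05802 × $100,000,000 = $5,802,000.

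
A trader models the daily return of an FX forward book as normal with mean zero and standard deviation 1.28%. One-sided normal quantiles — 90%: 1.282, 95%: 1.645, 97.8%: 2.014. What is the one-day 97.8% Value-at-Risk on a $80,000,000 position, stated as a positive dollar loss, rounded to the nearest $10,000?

$2,060,000

VaR = z·σ = 2.014 × 1.28% = 2.578%.
On $80,000,000: 0.02578 × $80,000,000 = $2,062,400.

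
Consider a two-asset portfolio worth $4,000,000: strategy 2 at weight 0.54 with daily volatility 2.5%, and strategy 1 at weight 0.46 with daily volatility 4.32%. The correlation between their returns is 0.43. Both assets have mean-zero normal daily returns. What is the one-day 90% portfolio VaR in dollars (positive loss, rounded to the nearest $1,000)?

σ_p² = 0.54²·2.5² + 0.46²·4.32² + 2·0.43·0.54·0.46·2.5·4.32 = 8.0786 (%²).
σ_p = √8.0786 = 2.842%.
At 90%, z = 1.282.
VaR = 1.282 × 2.842% = 3.643%; on $4,000,000 that is $145,720.

$146,000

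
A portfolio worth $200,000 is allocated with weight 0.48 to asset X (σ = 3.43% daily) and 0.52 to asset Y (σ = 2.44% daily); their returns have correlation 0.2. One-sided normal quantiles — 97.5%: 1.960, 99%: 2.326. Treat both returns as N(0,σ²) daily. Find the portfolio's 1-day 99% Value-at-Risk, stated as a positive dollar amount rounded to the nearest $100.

σ_p² = 0.48²·3.43² + 0.52²·2.44² + 2·0.2·0.48·0.52·3.43·2.44 = 5.1561 (%²).
σ_p = √5.1561 = 2.271%.
VaR = 2.326 × 2.271% = 5.282%; on $200,000 that is $10,564.

$10,600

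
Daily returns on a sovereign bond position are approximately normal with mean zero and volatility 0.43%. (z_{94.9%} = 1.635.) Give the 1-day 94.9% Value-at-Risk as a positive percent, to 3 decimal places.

VaR = z·σ = 1.635 × 0.43% = 0.703%.

0.703%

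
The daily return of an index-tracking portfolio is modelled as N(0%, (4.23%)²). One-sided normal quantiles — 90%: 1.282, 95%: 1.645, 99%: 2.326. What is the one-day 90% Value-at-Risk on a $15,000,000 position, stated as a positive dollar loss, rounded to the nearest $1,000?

$813,000

VaR = z·σ = 1.282 × 4.23% = 5.423%.
On $15,000,000: 0.05423 × $15,000,000 = $813,450.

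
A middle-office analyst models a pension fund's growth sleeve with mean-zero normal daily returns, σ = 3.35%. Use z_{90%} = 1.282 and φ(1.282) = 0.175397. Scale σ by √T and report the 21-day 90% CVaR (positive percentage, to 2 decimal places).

26.93%

σ_{21d} = 3.35% × √21 = 15.352%.
ES multiplier = φ(z)/(1−α) = 0.175397/0.1 = 1.754.
ES = 15.352% × 1.754 = 26.927%.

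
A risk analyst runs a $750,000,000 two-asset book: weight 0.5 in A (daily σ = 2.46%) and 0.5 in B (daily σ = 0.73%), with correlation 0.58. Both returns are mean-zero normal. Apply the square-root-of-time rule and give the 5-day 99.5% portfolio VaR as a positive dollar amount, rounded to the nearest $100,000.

σ_p = √(0.5²·2.46² + 0.5²·0.73² + 2·0.58·0.5·0.5·2.46·0.73) = 1.472%.
σ_{5d} = 1.472% × √5 = 3.291%.
z(99.5%) = 2.576.
VaR = 2.576 × 3.291% = 8.478%; on $750,000,000 that is $63,585,000.

$63,600,000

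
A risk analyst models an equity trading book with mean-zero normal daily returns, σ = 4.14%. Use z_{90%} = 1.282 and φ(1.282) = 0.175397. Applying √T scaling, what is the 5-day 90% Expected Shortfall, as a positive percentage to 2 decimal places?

16.24%

σ_{5d} = 4.14% × √5 = 9.257%.
ES multiplier = φ(z)/(1−α) = 0.175397/0.1 = 1.754.
ES = 9.257% × 1.754 = 16.237%.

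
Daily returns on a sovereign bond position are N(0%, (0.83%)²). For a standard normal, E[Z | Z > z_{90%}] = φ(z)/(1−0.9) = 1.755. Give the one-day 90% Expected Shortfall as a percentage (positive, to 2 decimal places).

1.46%

ES = 0.83% × 1.755 = 1.457%.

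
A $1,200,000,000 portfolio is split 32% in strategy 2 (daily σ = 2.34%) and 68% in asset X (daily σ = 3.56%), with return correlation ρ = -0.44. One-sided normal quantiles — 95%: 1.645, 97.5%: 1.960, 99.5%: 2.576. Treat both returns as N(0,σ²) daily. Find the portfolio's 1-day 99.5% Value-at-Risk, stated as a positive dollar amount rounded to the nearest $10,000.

$67,910,000

σ_p² = 0.32²·2.34² + 0.68²·3.56² + 2·-0.44·0.32·0.68·2.34·3.56 = 4.8258 (%²).
σ_p = √4.8258 = 2.197%.
VaR = 2.576 × 2.197% = 5.659%; on $1,200,000,000 that is $67,908,000.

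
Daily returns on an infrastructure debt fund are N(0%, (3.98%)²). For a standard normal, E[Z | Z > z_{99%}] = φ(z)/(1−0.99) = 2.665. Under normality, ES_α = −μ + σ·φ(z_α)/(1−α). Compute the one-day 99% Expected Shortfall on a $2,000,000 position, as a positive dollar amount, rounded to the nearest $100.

$212,100

ES = 3.98% × 2.665 = 10.607%.
On $2,000,000: 0.10607 × $2,000,000 = $212,140.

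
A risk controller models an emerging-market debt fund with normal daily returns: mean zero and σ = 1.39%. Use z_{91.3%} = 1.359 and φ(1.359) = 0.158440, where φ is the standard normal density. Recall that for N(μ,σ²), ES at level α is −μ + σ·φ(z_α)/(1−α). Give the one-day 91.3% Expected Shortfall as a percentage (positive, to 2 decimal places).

2.53%

Tail multiplier: φ(z)/(1−α) = 0.158440 / 0.087 = 1.821.
ES = 1.39% × 1.821 = 2.531%.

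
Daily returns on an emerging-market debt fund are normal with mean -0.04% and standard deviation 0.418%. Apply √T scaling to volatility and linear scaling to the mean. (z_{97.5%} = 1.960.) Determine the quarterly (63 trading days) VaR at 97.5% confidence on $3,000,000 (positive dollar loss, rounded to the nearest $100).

σ_{63d} = 0.418% × √63 = 3.318%; μ_{63d} = 63 × -0.04% = -2.520%.
VaR = −(-2.520%) + 1.960 × 3.318% = 9.023%.
On $3,000,000: 0.09023 × $3,000,000 = $270,690.

$270,700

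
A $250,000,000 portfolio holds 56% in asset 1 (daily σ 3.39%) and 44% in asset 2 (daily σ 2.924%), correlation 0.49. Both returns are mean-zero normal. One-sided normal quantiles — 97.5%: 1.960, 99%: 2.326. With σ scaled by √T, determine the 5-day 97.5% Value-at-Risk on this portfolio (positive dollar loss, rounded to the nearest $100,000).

σ_p = √(0.56²·3.39² + 0.44²·2.924² + 2·0.49·0.56·0.44·3.39·2.924) = 2.766%.
σ_{5d} = 2.766% × √5 = 6.185%.
VaR = 1.960 × 6.185% = 12.123%; on $250,000,000 that is $30,307,500.

$30,300,000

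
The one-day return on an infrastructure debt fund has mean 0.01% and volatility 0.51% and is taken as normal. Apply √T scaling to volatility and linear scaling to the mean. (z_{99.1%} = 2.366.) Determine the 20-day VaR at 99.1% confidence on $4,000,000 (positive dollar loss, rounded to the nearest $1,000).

$208,000

σ_{20d} = 0.51% × √20 = 2.281%; μ_{20d} = 20 × 0.01% = 0.200%.
VaR = −(0.200%) + 2.366 × 2.281% = 5.197%.
On $4,000,000: 0.05197 × $4,000,000 = $207,880.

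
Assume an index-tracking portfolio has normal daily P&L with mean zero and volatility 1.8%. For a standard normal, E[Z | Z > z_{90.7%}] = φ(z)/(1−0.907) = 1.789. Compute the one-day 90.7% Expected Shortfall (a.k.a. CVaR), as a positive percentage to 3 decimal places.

3.220%

ES = 1.8% × 1.789 = 3.220%.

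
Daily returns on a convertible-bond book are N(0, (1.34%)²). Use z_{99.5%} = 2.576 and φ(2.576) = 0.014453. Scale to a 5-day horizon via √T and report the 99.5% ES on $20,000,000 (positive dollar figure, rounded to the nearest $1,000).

σ_{5d} = 1.34% × √5 = 2.996%.
ES multiplier = φ(z)/(1−α) = 0.014453/0.005 = 2.891.
ES = 2.996% × 2.891 = 8.661%; on $20,000,000: $1,732,200.

$1,732,000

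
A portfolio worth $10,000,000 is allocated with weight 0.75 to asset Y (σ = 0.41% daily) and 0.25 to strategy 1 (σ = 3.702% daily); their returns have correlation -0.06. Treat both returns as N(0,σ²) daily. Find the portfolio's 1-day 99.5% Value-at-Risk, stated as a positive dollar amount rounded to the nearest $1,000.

σ_p² = 0.75²·0.41² + 0.25²·3.702² + 2·-0.06·0.75·0.25·0.41·3.702 = 0.9170 (%²).
σ_p = √0.9170 = 0.958%.
At 99.5%, z = 2.576.
VaR = 2.576 × 0.958% = 2.468%; on $10,000,000 that is $246,800.

$247,000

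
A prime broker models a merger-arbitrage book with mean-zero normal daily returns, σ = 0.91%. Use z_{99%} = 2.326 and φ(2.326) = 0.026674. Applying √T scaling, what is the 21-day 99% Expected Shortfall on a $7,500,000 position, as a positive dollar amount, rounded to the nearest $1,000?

$834,000

σ_{21d} = 0.91% × √21 = 4.170%.
ES multiplier = φ(z)/(1−α) = 0.026674/0.01 = 2.667.
ES = 4.170% × 2.667 = 11.121%; on $7,500,000: $834,075.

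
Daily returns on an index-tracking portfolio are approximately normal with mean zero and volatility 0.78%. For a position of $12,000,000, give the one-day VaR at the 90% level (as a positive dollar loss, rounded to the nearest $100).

$120,000

At 90% one-sided, z = 1.282.
VaR = z·σ = 1.282 × 0.78% = 1.000%.
On $12,000,000: 0.01000 × $12,000,000 = $120,000.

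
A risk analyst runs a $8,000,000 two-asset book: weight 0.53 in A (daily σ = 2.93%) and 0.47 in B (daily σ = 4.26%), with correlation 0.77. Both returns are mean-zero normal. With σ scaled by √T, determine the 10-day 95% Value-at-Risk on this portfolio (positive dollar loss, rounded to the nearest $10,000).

$1,390,000

σ_p = √(0.53²·2.93² + 0.47²·4.26² + 2·0.77·0.53·0.47·2.93·4.26) = 3.348%.
σ_{10d} = 3.348% × √10 = 10.587%.
z(95%) = 1.645.
VaR = 1.645 × 10.587% = 17.416%; on $8,000,000 that is $1,393,280.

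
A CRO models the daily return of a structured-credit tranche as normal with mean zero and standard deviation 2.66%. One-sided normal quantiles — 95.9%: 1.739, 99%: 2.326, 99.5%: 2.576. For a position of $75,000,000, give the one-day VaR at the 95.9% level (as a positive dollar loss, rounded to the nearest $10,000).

VaR = z·σ = 1.739 × 2.66% = 4.626%.
On $75,000,000: 0.04626 × $75,000,000 = $3,469,500.

$3,470,000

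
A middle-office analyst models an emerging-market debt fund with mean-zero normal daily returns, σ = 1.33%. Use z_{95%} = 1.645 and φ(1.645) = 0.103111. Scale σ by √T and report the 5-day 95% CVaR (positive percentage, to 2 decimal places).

6.13%

σ_{5d} = 1.33% × √5 = 2.974%.
ES multiplier = φ(z)/(1−α) = 0.103111/0.05 = 2.062.
ES = 2.974% × 2.062 = 6.132%.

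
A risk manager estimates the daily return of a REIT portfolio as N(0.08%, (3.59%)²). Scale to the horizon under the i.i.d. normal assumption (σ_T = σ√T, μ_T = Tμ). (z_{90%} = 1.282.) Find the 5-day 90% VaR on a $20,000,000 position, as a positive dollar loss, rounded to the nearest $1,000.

$1,978,000

σ_{5d} = 3.59% × √5 = 8.027%; μ_{5d} = 5 × 0.08% = 0.400%.
VaR = −(0.400%) + 1.282 × 8.027% = 9.891%.
On $20,000,000: 0.09891 × $20,000,000 = $1,978,200.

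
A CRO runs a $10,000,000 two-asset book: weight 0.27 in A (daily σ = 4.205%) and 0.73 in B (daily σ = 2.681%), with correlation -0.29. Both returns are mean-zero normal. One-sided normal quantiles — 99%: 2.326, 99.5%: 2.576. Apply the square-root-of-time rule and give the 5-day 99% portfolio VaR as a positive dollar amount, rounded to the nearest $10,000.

$1,020,000

σ_p = √(0.27²·4.205² + 0.73²·2.681² + 2·-0.29·0.27·0.73·4.205·2.681) = 1.957%.
σ_{5d} = 1.957% × √5 = 4.376%.
VaR = 2.326 × 4.376% = 10.179%; on $10,000,000 that is $1,017,900.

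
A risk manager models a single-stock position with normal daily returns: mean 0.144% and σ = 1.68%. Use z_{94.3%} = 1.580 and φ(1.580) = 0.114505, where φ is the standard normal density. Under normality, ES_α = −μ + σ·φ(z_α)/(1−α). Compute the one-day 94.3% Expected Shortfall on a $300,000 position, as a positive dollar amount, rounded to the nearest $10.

$9,690

Tail multiplier: φ(z)/(1−α) = 0.114505 / 0.057 = 2.009.
ES = −(0.144%) + 1.68% × 2.009 = 3.231%.
On $300,000: 0.03231 × $300,000 = $9,693.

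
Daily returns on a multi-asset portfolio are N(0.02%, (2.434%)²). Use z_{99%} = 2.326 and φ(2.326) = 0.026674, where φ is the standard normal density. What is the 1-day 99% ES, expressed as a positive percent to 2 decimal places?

Tail multiplier: φ(z)/(1−α) = 0.026674 / 0.01 = 2.667.
ES = −(0.02%) + 2.434% × 2.667 = 6.471%.

6.47%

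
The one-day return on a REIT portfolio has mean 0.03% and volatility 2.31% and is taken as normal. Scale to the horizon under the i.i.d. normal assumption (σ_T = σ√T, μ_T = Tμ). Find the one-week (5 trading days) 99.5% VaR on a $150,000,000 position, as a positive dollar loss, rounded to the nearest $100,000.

$19,700,000

At 99.5%, z = 2.576.
σ_{5d} = 2.31% × √5 = 5.165%; μ_{5d} = 5 × 0.03% = 0.150%.
VaR = −(0.150%) + 2.576 × 5.165% = 13.155%.
On $150,000,000: 0.13155 × $150,000,000 = $19,732,500.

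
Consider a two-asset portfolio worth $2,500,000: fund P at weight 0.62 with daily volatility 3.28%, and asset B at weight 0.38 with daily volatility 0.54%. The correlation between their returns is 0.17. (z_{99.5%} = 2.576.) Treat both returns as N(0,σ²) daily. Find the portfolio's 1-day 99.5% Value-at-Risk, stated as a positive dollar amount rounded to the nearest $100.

σ_p² = 0.62²·3.28² + 0.38²·0.54² + 2·0.17·0.62·0.38·3.28·0.54 = 4.3195 (%²).
σ_p = √4.3195 = 2.078%.
VaR = 2.576 × 2.078% = 5.353%; on $2,500,000 that is $133,825.

$133,800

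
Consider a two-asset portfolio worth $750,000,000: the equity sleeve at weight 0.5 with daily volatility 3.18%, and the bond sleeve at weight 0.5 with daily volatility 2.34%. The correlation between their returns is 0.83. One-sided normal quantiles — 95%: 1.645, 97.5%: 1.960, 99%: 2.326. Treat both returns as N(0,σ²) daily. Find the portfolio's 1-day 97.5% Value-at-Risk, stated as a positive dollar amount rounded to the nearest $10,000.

$38,850,000

σ_p² = 0.5²·3.18² + 0.5²·2.34² + 2·0.83·0.5·0.5·3.18·2.34 = 6.9851 (%²).
σ_p = √6.9851 = 2.643%.
VaR = 1.960 × 2.643% = 5.180%; on $750,000,000 that is $38,850,000.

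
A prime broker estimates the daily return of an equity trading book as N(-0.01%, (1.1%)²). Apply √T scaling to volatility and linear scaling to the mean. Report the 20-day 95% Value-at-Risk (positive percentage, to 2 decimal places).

At 95%, z = 1.645.
σ_{20d} = 1.1% × √20 = 4.919%; μ_{20d} = 20 × -0.01% = -0.200%.
VaR = −(-0.200%) + 1.645 × 4.919% = 8.292%.

8.29%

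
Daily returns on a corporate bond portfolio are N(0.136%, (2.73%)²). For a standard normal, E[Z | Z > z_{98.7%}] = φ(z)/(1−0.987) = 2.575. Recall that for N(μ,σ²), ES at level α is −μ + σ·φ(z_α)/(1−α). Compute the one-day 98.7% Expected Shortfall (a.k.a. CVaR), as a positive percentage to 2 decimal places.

6.89%

ES = −(0.136%) + 2.73% × 2.575 = 6.894%.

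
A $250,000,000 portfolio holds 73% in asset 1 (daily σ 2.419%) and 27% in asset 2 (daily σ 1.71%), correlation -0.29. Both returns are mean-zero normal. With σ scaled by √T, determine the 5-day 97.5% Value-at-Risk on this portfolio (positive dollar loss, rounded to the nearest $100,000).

$18,500,000

σ_p = √(0.73²·2.419² + 0.27²·1.71² + 2·-0.29·0.73·0.27·2.419·1.71) = 1.691%.
σ_{5d} = 1.691% × √5 = 3.781%.
z(97.5%) = 1.960.
VaR = 1.960 × 3.781% = 7.411%; on $250,000,000 that is $18,527,500.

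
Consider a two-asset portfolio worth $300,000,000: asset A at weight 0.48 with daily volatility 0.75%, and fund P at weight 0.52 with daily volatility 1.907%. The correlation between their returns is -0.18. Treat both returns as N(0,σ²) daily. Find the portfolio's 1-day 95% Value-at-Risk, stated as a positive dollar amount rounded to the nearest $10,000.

$4,900,000

σ_p² = 0.48²·0.75² + 0.52²·1.907² + 2·-0.18·0.48·0.52·0.75·1.907 = 0.9844 (%²).
σ_p = √0.9844 = 0.992%.
At 95%, z = 1.645.
VaR = 1.645 × 0.992% = 1.632%; on $300,000,000 that is $4,896,000.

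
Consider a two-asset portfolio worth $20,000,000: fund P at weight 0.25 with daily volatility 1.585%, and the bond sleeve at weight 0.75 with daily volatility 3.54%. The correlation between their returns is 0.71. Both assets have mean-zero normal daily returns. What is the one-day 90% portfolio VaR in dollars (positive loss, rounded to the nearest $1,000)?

σ_p² = 0.25²·1.585² + 0.75²·3.54² + 2·0.71·0.25·0.75·1.585·3.54 = 8.6999 (%²).
σ_p = √8.6999 = 2.950%.
At 90%, z = 1.282.
VaR = 1.282 × 2.950% = 3.782%; on $20,000,000 that is $756,400.

$756,000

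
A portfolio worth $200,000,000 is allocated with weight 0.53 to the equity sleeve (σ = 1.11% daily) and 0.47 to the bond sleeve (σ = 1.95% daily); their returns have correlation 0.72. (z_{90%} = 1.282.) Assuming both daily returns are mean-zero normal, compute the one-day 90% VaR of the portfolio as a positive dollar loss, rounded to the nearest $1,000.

$3,592,000

σ_p² = 0.53²·1.11² + 0.47²·1.95² + 2·0.72·0.53·0.47·1.11·1.95 = 1.9625 (%²).
σ_p = √1.9625 = 1.401%.
VaR = 1.282 × 1.401% = 1.796%; on $200,000,000 that is $3,592,000.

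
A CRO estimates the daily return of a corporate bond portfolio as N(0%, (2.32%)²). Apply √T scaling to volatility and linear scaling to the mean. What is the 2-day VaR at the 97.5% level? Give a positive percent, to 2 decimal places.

6.43%

At 97.5%, z = 1.960.
σ_{2d} = 2.32% × √2 = 3.281%.
VaR = 1.960 × 3.281% = 6.431%.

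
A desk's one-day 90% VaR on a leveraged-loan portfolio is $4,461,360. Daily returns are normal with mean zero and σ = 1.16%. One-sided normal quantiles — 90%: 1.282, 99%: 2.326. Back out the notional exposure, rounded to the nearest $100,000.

VaR as a fraction of value: z·σ = 1.282 × 1.16% = 1.48712%.
Position = $4,461,360 / 0.0148712 = $300,000,000.

$300,000,000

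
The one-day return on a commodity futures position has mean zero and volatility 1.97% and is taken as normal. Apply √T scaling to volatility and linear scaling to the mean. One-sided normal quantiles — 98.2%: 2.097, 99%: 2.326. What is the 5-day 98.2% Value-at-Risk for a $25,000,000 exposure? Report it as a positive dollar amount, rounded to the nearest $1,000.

σ_{5d} = 1.97% × √5 = 4.405%.
VaR = 2.097 × 4.405% = 9.237%.
On $25,000,000: 0.09237 × $25,000,000 = $2,309,250.

$2,309,000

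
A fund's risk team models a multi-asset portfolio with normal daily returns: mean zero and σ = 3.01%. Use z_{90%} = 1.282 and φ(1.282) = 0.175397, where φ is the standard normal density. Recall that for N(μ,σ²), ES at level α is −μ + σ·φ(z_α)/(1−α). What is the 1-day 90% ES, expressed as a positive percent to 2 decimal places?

5.28%

Tail multiplier: φ(z)/(1−α) = 0.175397 / 0.1 = 1.754.
ES = 3.01% × 1.754 = 5.280%.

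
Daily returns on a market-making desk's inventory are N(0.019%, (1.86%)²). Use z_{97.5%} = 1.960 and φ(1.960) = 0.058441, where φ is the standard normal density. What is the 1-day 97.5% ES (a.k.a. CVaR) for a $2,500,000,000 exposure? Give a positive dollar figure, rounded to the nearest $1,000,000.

$108,000,000

Tail multiplier: φ(z)/(1−α) = 0.058441 / 0.025 = 2.338.
ES = −(0.019%) + 1.86% × 2.338 = 4.330%.
On $2,500,000,000: 0.04330 × $2,500,000,000 = $108,250,000.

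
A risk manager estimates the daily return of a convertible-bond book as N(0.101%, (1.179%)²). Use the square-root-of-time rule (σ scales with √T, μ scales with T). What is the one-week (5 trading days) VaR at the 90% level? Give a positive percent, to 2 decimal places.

2.87%

At 90%, z = 1.282.
σ_{5d} = 1.179% × √5 = 2.636%; μ_{5d} = 5 × 0.101% = 0.505%.
VaR = −(0.505%) + 1.282 × 2.636% = 2.874%.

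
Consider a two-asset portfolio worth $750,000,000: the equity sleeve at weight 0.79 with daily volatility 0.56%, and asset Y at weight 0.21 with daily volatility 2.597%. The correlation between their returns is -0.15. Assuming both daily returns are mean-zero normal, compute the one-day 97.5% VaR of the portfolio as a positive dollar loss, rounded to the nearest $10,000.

$9,540,000

σ_p² = 0.79²·0.56² + 0.21²·2.597² + 2·-0.15·0.79·0.21·0.56·2.597 = 0.4208 (%²).
σ_p = √0.4208 = 0.649%.
At 97.5%, z = 1.960.
VaR = 1.960 × 0.649% = 1.272%; on $750,000,000 that is $9,540,000.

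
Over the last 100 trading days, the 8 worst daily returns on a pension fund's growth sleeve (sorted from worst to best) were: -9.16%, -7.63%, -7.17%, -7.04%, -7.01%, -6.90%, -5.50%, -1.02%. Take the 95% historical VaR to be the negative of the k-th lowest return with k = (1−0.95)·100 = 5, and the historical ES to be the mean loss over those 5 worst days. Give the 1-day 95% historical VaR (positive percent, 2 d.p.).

7.01%

k = 5; the 5th lowest return is -7.01%, so VaR = 7.01%.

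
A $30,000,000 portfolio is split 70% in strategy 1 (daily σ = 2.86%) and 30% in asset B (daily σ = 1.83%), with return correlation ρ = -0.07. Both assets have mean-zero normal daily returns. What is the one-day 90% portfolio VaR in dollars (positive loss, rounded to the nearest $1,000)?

$784,000

σ_p² = 0.7²·2.86² + 0.3²·1.83² + 2·-0.07·0.7·0.3·2.86·1.83 = 4.1555 (%²).
σ_p = √4.1555 = 2.039%.
At 90%, z = 1.282.
VaR = 1.282 × 2.039% = 2.614%; on $30,000,000 that is $784,200.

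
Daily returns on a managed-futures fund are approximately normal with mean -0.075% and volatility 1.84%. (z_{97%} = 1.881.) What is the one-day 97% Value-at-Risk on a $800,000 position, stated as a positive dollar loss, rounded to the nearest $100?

VaR = −μ + z·σ = −(-0.075%) + 1.881 × 1.84% = 3.536%.
On $800,000: 0.03536 × $800,000 = $28,288.

$28,300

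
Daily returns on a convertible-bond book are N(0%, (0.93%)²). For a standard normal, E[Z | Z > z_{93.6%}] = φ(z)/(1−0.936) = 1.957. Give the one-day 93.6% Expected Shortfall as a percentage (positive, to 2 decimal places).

1.82%

ES = 0.93% × 1.957 = 1.820%.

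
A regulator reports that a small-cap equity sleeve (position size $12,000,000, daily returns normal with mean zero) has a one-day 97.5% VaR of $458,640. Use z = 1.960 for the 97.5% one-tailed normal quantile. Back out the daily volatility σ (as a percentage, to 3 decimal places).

1.950%

VaR as a fraction: $458,640 / $12,000,000 = 3.822%.
σ = VaR / z = 3.822% / 1.960 = 1.950%.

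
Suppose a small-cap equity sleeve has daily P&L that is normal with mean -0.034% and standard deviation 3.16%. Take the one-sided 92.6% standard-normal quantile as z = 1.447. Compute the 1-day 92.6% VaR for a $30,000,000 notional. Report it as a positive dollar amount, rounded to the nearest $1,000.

VaR = −μ + z·σ = −(-0.034%) + 1.447 × 3.16% = 4.607%.
On $30,000,000: 0.04607 × $30,000,000 = $1,382,100.

$1,382,000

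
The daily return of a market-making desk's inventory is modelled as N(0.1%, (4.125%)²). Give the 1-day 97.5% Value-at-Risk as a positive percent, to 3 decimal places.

7.985%

At 97.5% one-sided, z = 1.960.
VaR = −μ + z·σ = −(0.1%) + 1.960 × 4.125% = 7.985%.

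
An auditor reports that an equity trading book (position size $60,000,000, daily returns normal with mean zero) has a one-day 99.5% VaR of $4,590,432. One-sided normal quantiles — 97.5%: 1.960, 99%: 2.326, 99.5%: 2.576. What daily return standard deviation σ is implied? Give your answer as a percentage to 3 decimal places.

VaR as a fraction: $4,590,432 / $60,000,000 = 7.651%.
σ = VaR / z = 7.651% / 2.576 = 2.970%.

2.970%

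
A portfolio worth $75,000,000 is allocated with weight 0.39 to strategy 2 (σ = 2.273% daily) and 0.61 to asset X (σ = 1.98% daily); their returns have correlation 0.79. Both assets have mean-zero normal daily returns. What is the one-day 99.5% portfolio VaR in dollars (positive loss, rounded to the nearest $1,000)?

σ_p² = 0.39²·2.273² + 0.61²·1.98² + 2·0.79·0.39·0.61·2.273·1.98 = 3.9363 (%²).
σ_p = √3.9363 = 1.984%.
At 99.5%, z = 2.576.
VaR = 2.576 × 1.984% = 5.111%; on $75,000,000 that is $3,833,250.

$3,833,000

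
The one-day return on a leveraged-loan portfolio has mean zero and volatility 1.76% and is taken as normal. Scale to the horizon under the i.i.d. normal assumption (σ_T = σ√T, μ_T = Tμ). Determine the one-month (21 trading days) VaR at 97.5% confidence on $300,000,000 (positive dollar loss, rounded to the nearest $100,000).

At 97.5%, z = 1.960.
σ_{21d} = 1.76% × √21 = 8.065%.
VaR = 1.960 × 8.065% = 15.807%.
On $300,000,000: 0.15807 × $300,000,000 = $47,421,000.

$47,400,000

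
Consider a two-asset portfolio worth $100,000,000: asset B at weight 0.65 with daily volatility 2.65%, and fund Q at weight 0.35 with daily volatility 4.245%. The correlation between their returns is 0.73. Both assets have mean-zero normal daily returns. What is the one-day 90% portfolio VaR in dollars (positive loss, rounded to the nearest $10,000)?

$3,830,000

σ_p² = 0.65²·2.65² + 0.35²·4.245² + 2·0.73·0.65·0.35·2.65·4.245 = 8.9109 (%²).
σ_p = √8.9109 = 2.985%.
At 90%, z = 1.282.
VaR = 1.282 × 2.985% = 3.827%; on $100,000,000 that is $3,827,000.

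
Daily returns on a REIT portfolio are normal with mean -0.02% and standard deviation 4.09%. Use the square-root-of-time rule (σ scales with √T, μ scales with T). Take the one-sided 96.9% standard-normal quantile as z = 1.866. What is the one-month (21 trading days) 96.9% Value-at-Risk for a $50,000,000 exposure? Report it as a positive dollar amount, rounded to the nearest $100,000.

σ_{21d} = 4.09% × √21 = 18.743%; μ_{21d} = 21 × -0.02% = -0.420%.
VaR = −(-0.420%) + 1.866 × 18.743% = 35.394%.
On $50,000,000: 0.35394 × $50,000,000 = $17,697,000.

$17,700,000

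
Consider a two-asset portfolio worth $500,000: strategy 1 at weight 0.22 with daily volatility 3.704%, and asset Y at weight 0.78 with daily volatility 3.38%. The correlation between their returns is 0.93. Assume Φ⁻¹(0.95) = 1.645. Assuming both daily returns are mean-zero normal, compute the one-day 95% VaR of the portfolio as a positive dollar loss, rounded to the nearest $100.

σ_p² = 0.22²·3.704² + 0.78²·3.38² + 2·0.93·0.22·0.78·3.704·3.38 = 11.6106 (%²).
σ_p = √11.6106 = 3.407%.
VaR = 1.645 × 3.407% = 5.605%; on $500,000 that is $28,025.

$28,000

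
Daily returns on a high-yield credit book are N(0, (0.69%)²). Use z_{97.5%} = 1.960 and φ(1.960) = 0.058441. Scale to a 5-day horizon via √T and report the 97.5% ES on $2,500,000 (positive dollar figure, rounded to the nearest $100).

σ_{5d} = 0.69% × √5 = 1.543%.
ES multiplier = φ(z)/(1−α) = 0.058441/0.025 = 2.338.
ES = 1.543% × 2.338 = 3.608%; on $2,500,000: $90,200.

$90,200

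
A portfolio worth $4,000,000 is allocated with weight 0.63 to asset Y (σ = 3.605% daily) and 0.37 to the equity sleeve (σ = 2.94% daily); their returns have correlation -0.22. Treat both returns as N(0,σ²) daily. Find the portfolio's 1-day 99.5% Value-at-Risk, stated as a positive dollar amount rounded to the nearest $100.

σ_p² = 0.63²·3.605² + 0.37²·2.94² + 2·-0.22·0.63·0.37·3.605·2.94 = 5.2544 (%²).
σ_p = √5.2544 = 2.292%.
At 99.5%, z = 2.576.
VaR = 2.576 × 2.292% = 5.904%; on $4,000,000 that is $236,160.

$236,200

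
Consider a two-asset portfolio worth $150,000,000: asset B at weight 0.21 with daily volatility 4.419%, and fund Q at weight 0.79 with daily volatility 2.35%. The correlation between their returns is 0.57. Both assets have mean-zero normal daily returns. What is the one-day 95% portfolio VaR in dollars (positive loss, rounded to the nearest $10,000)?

σ_p² = 0.21²·4.419² + 0.79²·2.35² + 2·0.57·0.21·0.79·4.419·2.35 = 6.2718 (%²).
σ_p = √6.2718 = 2.504%.
At 95%, z = 1.645.
VaR = 1.645 × 2.504% = 4.119%; on $150,000,000 that is $6,178,500.

$6,180,000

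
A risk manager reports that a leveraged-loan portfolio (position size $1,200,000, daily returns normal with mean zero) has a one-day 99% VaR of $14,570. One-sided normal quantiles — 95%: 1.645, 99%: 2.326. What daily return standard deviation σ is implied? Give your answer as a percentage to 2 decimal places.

0.52%

VaR as a fraction: $14,570 / $1,200,000 = 1.214%.
σ = VaR / z = 1.214% / 2.326 = 0.522%.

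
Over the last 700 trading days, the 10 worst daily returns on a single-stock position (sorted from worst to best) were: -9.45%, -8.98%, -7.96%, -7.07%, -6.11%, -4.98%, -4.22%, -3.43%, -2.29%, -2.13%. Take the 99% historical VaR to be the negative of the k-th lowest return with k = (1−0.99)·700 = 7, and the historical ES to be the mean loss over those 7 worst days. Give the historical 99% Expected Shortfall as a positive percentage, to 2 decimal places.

6.97%

The 7 worst returns sum to -48.77%.
ES = −(-48.77%) / 7 = 6.9671…% ≈ 6.97%.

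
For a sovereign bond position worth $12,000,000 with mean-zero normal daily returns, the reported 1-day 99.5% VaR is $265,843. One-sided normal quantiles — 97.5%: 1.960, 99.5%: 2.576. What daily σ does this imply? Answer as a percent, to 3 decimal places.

VaR as a fraction: $265,843 / $12,000,000 = 2.215%.
σ = VaR / z = 2.215% / 2.576 = 0.860%.

0.860%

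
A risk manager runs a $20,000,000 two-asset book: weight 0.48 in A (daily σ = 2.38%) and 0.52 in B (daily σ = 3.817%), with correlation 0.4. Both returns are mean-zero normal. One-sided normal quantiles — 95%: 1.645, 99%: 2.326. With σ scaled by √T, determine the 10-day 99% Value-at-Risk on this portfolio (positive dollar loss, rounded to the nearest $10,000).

$3,910,000

σ_p = √(0.48²·2.38² + 0.52²·3.817² + 2·0.4·0.48·0.52·2.38·3.817) = 2.657%.
σ_{10d} = 2.657% × √10 = 8.402%.
VaR = 2.326 × 8.402% = 19.543%; on $20,000,000 that is $3,908,600.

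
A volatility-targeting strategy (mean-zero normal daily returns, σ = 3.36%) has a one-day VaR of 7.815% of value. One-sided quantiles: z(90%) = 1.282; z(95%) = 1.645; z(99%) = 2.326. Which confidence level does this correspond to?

Implied z = VaR/σ = 7.815 / 3.36 = 2.326.
This matches z(99%) = 2.326.

99%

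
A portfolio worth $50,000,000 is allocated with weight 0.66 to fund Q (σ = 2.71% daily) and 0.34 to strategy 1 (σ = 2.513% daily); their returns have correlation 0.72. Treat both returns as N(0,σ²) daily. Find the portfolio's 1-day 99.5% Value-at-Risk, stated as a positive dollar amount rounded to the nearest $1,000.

$3,189,000

σ_p² = 0.66²·2.71² + 0.34²·2.513² + 2·0.72·0.66·0.34·2.71·2.513 = 6.1298 (%²).
σ_p = √6.1298 = 2.476%.
At 99.5%, z = 2.576.
VaR = 2.576 × 2.476% = 6.378%; on $50,000,000 that is $3,189,000.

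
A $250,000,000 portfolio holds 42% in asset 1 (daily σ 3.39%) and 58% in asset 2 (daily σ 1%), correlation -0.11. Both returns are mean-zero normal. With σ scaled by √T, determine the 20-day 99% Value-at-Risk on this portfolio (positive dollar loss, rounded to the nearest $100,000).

$38,400,000

σ_p = √(0.42²·3.39² + 0.58²·1² + 2·-0.11·0.42·0.58·3.39·1) = 1.477%.
σ_{20d} = 1.477% × √20 = 6.605%.
z(99%) = 2.326.
VaR = 2.326 × 6.605% = 15.363%; on $250,000,000 that is $38,407,500.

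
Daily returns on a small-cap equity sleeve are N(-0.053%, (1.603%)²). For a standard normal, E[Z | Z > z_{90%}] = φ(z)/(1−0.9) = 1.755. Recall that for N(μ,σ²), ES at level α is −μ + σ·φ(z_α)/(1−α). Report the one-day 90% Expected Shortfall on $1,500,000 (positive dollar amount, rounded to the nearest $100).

$43,000

ES = −(-0.053%) + 1.603% × 1.755 = 2.866%.
On $1,500,000: 0.02866 × $1,500,000 = $42,990.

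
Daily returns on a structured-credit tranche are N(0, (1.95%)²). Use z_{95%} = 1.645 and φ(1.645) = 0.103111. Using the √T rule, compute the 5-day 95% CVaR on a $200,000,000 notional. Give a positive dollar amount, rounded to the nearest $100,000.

σ_{5d} = 1.95% × √5 = 4.360%.
ES multiplier = φ(z)/(1−α) = 0.103111/0.05 = 2.062.
ES = 4.360% × 2.062 = 8.990%; on $200,000,000: $17,980,000.

$18,000,000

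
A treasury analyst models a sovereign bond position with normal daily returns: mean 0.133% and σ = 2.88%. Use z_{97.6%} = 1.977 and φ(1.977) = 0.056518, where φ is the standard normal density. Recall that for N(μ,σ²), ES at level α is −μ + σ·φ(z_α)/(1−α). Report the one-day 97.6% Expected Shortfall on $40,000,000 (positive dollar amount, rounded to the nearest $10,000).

Tail multiplier: φ(z)/(1−α) = 0.056518 / 0.024 = 2.355.
ES = −(0.133%) + 2.88% × 2.355 = 6.649%.
On $40,000,000: 0.06649 × $40,000,000 = $2,659,600.

$2,660,000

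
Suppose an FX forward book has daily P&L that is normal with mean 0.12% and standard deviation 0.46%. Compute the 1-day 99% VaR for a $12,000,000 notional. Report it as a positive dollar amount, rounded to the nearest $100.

$114,000

At 99% one-sided, z = 2.326.
VaR = −μ + z·σ = −(0.12%) + 2.326 × 0.46% = 0.950%.
On $12,000,000: 0.00950 × $12,000,000 = $114,000.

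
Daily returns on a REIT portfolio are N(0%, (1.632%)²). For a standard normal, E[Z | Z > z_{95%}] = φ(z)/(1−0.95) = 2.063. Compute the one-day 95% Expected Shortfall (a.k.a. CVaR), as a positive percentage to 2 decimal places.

ES = 1.632% × 2.063 = 3.367%.

3.37%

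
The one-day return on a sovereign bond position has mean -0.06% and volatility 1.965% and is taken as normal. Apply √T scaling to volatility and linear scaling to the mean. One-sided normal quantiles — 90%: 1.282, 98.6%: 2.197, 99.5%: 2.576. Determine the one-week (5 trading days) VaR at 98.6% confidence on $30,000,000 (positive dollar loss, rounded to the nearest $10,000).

$2,990,000

σ_{5d} = 1.965% × √5 = 4.394%; μ_{5d} = 5 × -0.06% = -0.300%.
VaR = −(-0.300%) + 2.197 × 4.394% = 9.954%.
On $30,000,000: 0.09954 × $30,000,000 = $2,986,200.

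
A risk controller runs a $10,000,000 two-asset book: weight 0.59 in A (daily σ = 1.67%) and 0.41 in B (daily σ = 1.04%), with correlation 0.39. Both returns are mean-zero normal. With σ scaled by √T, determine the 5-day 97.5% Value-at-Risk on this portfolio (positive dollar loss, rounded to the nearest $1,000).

σ_p = √(0.59²·1.67² + 0.41²·1.04² + 2·0.39·0.59·0.41·1.67·1.04) = 1.217%.
σ_{5d} = 1.217% × √5 = 2.721%.
z(97.5%) = 1.960.
VaR = 1.960 × 2.721% = 5.333%; on $10,000,000 that is $533,300.

$533,000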